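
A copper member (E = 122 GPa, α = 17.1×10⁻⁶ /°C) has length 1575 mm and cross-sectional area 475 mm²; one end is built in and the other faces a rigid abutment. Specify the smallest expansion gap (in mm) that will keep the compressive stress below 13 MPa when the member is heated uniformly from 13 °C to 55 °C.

g ≈ 0.963 mm

With no wall the member would lengthen by αΔT L = 17.1×10⁻⁶ × 42 × 1575 = 1.131 mm.
A stress of 13 MPa corresponds to the wall pushing the member back by σL/E = 13×1575/(122×10³) = 0.1678 mm.
So the gap has to take up the difference, g_min = δ_free − σL/E = 1.131 − 0.1678 = 0.9633 mm.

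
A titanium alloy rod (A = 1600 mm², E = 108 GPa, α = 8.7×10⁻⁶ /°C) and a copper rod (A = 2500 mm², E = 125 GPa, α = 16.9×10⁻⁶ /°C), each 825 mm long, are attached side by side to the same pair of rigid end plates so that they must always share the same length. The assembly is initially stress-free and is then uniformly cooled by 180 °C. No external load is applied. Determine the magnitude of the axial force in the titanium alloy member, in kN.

Both members must finish at the same length. With the larger α, the copper tends to over-contract; the plates restrain it, putting the copper in tension and the titanium alloy in compression. With no external load the two internal forces are equal and opposite, magnitude P.
Compatibility of the two members (thermal + elastic change equal): (α₁ − α₂)ΔT = P·[1/(A₁E₁) + 1/(A₂E₂)].
|α₁ − α₂|·ΔT = 8.2×10⁻⁶ × 180 = 0.001476.
1/(A₁E₁) + 1/(A₂E₂) = 1/(1600×108×10³) + 1/(2500×125×10³) = 8.987×10⁻⁹ N⁻¹.
So P = 0.001476 / 8.987×10⁻⁹ = 164.2 kN.

P ≈ 164 kN (compressive in the titanium alloy)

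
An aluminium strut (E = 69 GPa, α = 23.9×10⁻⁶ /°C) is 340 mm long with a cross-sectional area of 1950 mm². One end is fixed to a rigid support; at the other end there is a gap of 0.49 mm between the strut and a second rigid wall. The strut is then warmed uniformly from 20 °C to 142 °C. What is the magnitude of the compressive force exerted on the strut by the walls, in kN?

P ≈ 198 kN

If the wall were absent the strut would grow by αΔT L = 23.9×10⁻⁶ × 122 × 340 = 0.9914 mm.
The gap closes (δ_free > 0.49 mm) and the wall then resists a further 0.9914 − 0.49 = 0.5014 mm of expansion.
That suppressed elongation corresponds to σ = E·Δ/L = 69×10³ × 0.5014/340 = 101.7 MPa.
P = σA = 101.7 × 1950 = 198.4 kN.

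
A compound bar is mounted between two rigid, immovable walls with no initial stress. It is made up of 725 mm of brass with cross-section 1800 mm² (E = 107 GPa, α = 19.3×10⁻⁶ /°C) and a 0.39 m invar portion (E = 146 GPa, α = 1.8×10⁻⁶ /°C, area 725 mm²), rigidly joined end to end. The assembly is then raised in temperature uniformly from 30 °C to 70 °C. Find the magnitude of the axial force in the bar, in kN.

P ≈ 78.9 kN (compressive)

With the walls removed the bar would change length by δ_free = Σ αᵢΔT Lᵢ = 19.3×10⁻⁶×40×725 + 1.8×10⁻⁶×40×390 = 0.5878 mm.
The walls prevent any net length change, so an axial force P (same in every segment) develops. Compatibility: P · Σ Lᵢ/(AᵢEᵢ) = δ_free.
Σ Lᵢ/(AᵢEᵢ) = 725/(1800×107×10³) + 390/(725×146×10³) = 7.449×10⁻⁶ mm/N.
P = 0.5878 / 7.449×10⁻⁶ = 78910 N = 78.91 kN, compressive.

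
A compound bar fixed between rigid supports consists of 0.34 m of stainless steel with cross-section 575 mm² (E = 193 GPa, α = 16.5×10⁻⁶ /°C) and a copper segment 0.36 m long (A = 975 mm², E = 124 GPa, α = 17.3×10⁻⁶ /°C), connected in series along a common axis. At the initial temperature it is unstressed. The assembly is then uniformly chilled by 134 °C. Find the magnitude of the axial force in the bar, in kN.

P ≈ 263 kN (tensile)

With the walls removed the bar would change length by δ_free = Σ αᵢΔT Lᵢ = 16.5×10⁻⁶×134×340 + 17.3×10⁻⁶×134×360 = 1.586 mm.
The rigid supports impose zero overall length change; the single axial force P common to all segments must satisfy P Σ Lᵢ/(AᵢEᵢ) = δ_free.
Σ Lᵢ/(AᵢEᵢ) = 340/(575×193×10³) + 360/(975×124×10³) = 6.041×10⁻⁶ mm/N.
So P = 1.586 / 6.041×10⁻⁶ = 262.6 kN, tensile.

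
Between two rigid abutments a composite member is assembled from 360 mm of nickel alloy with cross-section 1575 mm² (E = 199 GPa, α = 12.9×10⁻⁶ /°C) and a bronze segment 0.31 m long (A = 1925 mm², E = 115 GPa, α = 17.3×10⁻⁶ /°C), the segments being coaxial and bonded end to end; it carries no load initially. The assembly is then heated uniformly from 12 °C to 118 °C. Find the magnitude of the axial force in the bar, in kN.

P ≈ 416 kN (compressive)

Free thermal expansion of the whole bar: Σ αᵢΔT Lᵢ = 12.9×10⁻⁶×106×360 + 17.3×10⁻⁶×106×310 = 1.061 mm.
The rigid supports impose zero overall length change; the single axial force P common to all segments must satisfy P Σ Lᵢ/(AᵢEᵢ) = δ_free.
Σ Lᵢ/(AᵢEᵢ) = 360/(1575×199×10³) + 310/(1925×115×10³) = 2.549×10⁻⁶ mm/N.
So P = 1.061 / 2.549×10⁻⁶ = 416.2 kN, compressive.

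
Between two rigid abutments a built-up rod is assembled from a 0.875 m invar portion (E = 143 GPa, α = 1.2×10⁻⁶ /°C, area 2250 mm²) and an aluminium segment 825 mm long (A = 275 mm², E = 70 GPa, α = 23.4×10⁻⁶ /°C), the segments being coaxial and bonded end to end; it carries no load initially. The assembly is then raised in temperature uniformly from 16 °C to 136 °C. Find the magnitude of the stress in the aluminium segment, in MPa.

If the supports were absent, the total length change would be Σ αᵢΔT Lᵢ = 1.2×10⁻⁶×120×875 + 23.4×10⁻⁶×120×825 = 2.443 mm.
Since the ends are fixed, an axial force P builds up, equal in every segment, with P · Σ Lᵢ/(AᵢEᵢ) = δ_free.
The series flexibility is Σ Lᵢ/(AᵢEᵢ) = 875/(2250×143×10³) + 825/(275×70×10³) = 4.558×10⁻⁵ mm/N.
So P = 2.443 / 4.558×10⁻⁵ = 53.59 kN, compressive.
σ_{aluminium} = P / A = 53590 / 275 = 194.9 MPa.

σ ≈ 195 MPa (compressive)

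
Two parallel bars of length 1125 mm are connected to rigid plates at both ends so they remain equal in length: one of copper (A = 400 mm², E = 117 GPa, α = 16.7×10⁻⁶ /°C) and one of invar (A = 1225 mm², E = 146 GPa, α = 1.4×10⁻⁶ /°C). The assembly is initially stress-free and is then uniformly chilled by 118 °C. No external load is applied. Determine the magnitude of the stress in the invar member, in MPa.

Equilibrium of a rigid end plate with no external load gives equal and opposite internal forces ±P in the two members. Since α_{copper} > α_{invar}, cooling drives the copper into tension and the invar into compression.
Compatibility of the two members (thermal + elastic change equal): (α₁ − α₂)ΔT = P·[1/(A₁E₁) + 1/(A₂E₂)].
|α₁ − α₂|·ΔT = 15.3×10⁻⁶ × 118 = 0.001805.
1/(A₁E₁) + 1/(A₂E₂) = 1/(400×117×10³) + 1/(1225×146×10³) = 2.696×10⁻⁸ N⁻¹.
P = 0.001805 / 2.696×10⁻⁸ = 66970 N = 66.97 kN.
σ_{invar} = P/A₂ = 66970/1225 = 54.67 MPa, compressive.

σ ≈ 54.7 MPa (compressive)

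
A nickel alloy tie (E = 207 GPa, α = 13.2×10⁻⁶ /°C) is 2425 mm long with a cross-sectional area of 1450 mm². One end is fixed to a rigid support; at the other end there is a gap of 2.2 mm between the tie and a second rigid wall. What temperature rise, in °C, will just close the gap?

Contact occurs when the free expansion equals the gap: αΔT L = 2.2 mm.
So ΔT = g/(αL) = 2.2/(13.2×10⁻⁶ × 2425) = 68.73 °C.

ΔT ≈ 68.7 °C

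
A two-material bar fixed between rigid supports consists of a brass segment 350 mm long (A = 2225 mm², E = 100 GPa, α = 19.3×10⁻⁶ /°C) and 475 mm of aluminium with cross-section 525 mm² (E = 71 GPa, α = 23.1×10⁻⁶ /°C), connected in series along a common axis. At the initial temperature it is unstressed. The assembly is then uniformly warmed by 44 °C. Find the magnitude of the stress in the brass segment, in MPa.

With the walls removed the bar would change length by δ_free = Σ αᵢΔT Lᵢ = 19.3×10⁻⁶×44×350 + 23.1×10⁻⁶×44×475 = 0.78 mm.
Since the ends are fixed, an axial force P builds up, equal in every segment, with P · Σ Lᵢ/(AᵢEᵢ) = δ_free.
Σ Lᵢ/(AᵢEᵢ) = 350/(2225×100×10³) + 475/(525×71×10³) = 1.432×10⁻⁵ mm/N.
So P = 0.78 / 1.432×10⁻⁵ = 54.48 kN, compressive.
σ_{brass} = P / A = 54480 / 2225 = 24.49 MPa.

σ ≈ 24.5 MPa (compressive)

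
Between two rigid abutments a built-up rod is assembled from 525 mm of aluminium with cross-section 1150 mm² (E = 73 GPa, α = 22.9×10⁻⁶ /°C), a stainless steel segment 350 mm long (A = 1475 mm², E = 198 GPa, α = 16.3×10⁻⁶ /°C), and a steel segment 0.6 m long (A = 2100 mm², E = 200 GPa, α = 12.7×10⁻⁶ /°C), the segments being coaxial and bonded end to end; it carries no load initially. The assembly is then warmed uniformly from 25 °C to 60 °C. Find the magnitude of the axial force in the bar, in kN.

P ≈ 99.9 kN (compressive)

Free thermal expansion of the whole bar: Σ αᵢΔT Lᵢ = 22.9×10⁻⁶×35×525 + 16.3×10⁻⁶×35×350 + 12.7×10⁻⁶×35×600 = 0.8872 mm.
Since the ends are fixed, an axial force P builds up, equal in every segment, with P · Σ Lᵢ/(AᵢEᵢ) = δ_free.
Σ Lᵢ/(AᵢEᵢ) = 525/(1150×73×10³) + 350/(1475×198×10³) + 600/(2100×200×10³) = 8.881×10⁻⁶ mm/N.
Hence P = δ_free / Σ(L/AE) = 0.8872/8.881×10⁻⁶ = 99.9 kN (compressive).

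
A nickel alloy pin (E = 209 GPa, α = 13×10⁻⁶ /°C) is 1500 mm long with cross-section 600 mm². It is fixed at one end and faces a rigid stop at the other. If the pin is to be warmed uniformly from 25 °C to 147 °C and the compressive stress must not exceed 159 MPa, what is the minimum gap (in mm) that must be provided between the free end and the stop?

With no wall the pin would lengthen by αΔT L = 13×10⁻⁶ × 122 × 1500 = 2.379 mm.
At the allowable stress the elastic shortening the wall may impose is σL/E = 159 × 1500 / (209×10³) = 1.141 mm.
The gap must absorb the remainder: g_min = 2.379 − 1.141 = 1.238 mm.

g ≈ 1.24 mm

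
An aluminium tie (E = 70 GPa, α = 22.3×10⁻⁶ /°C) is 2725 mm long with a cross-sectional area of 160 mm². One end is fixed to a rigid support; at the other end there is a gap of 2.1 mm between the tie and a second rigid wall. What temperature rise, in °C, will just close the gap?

Contact occurs when the free expansion equals the gap: αΔT L = 2.1 mm.
So ΔT = g/(αL) = 2.1/(22.3×10⁻⁶ × 2725) = 34.56 °C.

ΔT ≈ 34.6 °C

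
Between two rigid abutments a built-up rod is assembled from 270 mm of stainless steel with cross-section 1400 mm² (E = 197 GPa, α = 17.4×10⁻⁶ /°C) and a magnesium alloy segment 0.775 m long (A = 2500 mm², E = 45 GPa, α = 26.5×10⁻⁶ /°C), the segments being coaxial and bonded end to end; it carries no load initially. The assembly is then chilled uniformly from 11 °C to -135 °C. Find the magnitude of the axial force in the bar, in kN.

P ≈ 468 kN (tensile)

Free thermal contraction of the whole bar: Σ αᵢΔT Lᵢ = 17.4×10⁻⁶×146×270 + 26.5×10⁻⁶×146×775 = 3.684 mm.
Since the ends are fixed, an axial force P builds up, equal in every segment, with P · Σ Lᵢ/(AᵢEᵢ) = δ_free.
Σ Lᵢ/(AᵢEᵢ) = 270/(1400×197×10³) + 775/(2500×45×10³) = 7.868×10⁻⁶ mm/N.
Hence P = δ_free / Σ(L/AE) = 3.684/7.868×10⁻⁶ = 468.3 kN (tensile).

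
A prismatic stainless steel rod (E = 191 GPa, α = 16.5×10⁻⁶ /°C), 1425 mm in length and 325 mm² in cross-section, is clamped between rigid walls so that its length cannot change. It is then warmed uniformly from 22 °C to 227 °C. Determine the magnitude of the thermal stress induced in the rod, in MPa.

Because both ends are immovable the net strain is zero, and the suppressed thermal strain is αΔT = 16.5×10⁻⁶ × 205 = 3382.5×10⁻⁶.
Hence σ = E·αΔT = 191×10³ × 3382.5×10⁻⁶ = 646.1 MPa, compressive.

σ ≈ 646 MPa (compressive)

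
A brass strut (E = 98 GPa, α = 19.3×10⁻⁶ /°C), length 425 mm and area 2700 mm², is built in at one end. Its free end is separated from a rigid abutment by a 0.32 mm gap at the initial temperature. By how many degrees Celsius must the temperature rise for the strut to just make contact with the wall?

ΔT ≈ 39 °C

Contact occurs when the free expansion equals the gap: αΔT L = 0.32 mm.
ΔT = 0.32 / (19.3×10⁻⁶ × 425) = 39.01 °C.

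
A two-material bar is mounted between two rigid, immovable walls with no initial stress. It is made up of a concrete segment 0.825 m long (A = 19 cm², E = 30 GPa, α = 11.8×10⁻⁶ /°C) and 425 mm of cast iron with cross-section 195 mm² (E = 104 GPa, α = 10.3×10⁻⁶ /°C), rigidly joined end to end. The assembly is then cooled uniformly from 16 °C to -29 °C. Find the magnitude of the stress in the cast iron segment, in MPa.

σ ≈ 91.9 MPa (tensile)

Free thermal contraction of the whole bar: Σ αᵢΔT Lᵢ = 11.8×10⁻⁶×45×825 + 10.3×10⁻⁶×45×425 = 0.6351 mm.
The walls prevent any net length change, so an axial force P (same in every segment) develops. Compatibility: P · Σ Lᵢ/(AᵢEᵢ) = δ_free.
The series flexibility is Σ Lᵢ/(AᵢEᵢ) = 825/(1900×30×10³) + 425/(195×104×10³) = 3.543×10⁻⁵ mm/N.
So P = 0.6351 / 3.543×10⁻⁵ = 17.92 kN, tensile.
σ_{cast iron} = P / A = 17920 / 195 = 91.92 MPa.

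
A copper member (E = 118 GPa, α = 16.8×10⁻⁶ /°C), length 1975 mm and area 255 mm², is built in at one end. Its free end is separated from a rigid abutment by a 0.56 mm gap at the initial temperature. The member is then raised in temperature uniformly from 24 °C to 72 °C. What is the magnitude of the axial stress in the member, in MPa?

Unrestrained expansion: δ_free = αΔT L = 16.8×10⁻⁶ × 48 × 1975 = 1.593 mm.
The gap closes (δ_free > 0.56 mm) and the wall then resists a further 1.593 − 0.56 = 1.033 mm of expansion.
So σ = E(δ_free − g)/L = 118×10³ × 1.033/1975 = 61.7 MPa.

σ ≈ 61.7 MPa (compressive)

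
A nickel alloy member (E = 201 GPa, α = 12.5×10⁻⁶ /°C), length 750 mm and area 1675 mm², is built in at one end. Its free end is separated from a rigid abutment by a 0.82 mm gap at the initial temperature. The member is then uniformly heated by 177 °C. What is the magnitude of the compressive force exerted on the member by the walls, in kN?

P ≈ 377 kN

Unrestrained expansion: δ_free = αΔT L = 12.5×10⁻⁶ × 177 × 750 = 1.659 mm.
The gap closes (δ_free > 0.82 mm) and the wall then resists a further 1.659 − 0.82 = 0.8394 mm of expansion.
Compatibility: PL/(AE) = 0.8394 mm, so σ = P/A = E × (0.8394/750) = 225 MPa.
P = σA = 225 × 1675 = 376.8 kN.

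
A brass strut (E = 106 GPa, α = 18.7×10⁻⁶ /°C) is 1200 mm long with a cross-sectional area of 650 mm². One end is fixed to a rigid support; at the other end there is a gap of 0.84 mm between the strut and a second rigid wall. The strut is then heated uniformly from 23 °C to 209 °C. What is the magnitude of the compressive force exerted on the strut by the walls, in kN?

P ≈ 191 kN

Free thermal elongation = αΔT L = 18.7×10⁻⁶ × 186 × 1200 = 4.174 mm.
After closing the 0.84 mm clearance, 4.174 − 0.84 = 3.334 mm of expansion remains to be suppressed by the wall.
So σ = E(δ_free − g)/L = 106×10³ × 3.334/1200 = 294.5 MPa.
P = σA = 294.5 × 650 = 191.4 kN.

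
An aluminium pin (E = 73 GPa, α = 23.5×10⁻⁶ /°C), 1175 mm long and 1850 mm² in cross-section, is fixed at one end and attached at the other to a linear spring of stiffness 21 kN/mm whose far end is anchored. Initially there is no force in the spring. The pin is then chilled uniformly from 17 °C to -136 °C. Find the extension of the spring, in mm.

Free thermal contraction: δ_free = αΔT L = 23.5×10⁻⁶ × 153 × 1175 = 4.225 mm.
Let P be the tensile force in the spring. The pin extends elastically by PL/(AE) and the spring stretches by P/k; together these equal δ_free.
P [ L/(AE) + 1/k ] = δ_free → P [ 1175/(1850×73×10³) + 1/(21×10³) ] = 4.225.
P = 4.225 / 5.632×10⁻⁵ = 75010 N.
Spring extension = P/k = 75010/(21×10³) = 3.572 mm.

δ ≈ 3.57 mm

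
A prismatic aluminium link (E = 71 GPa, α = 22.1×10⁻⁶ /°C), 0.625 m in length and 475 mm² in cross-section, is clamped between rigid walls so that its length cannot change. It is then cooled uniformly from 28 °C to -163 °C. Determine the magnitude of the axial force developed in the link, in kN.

P ≈ 142 kN (tensile)

With zero net strain, σ = E·αΔT = 71 GPa × 22.1×10⁻⁶ × 191 = 299.7 MPa.
P = AEαΔT = 475 × 71×10³ × 22.1×10⁻⁶ × 191 = 142.4 kN (tensile).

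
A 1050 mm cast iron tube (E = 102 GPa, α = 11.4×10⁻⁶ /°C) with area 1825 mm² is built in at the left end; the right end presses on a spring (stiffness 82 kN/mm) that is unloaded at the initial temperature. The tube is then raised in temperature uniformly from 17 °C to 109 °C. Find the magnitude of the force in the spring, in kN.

The unrestrained thermal change is αΔT L = 11.4×10⁻⁶ × 92 × 1050 = 1.101 mm.
With a force P in the spring, the elastic change of the tube is PL/(AE) and that of the spring is P/k; compatibility requires their sum to equal δ_free.
P [ L/(AE) + 1/k ] = δ_free → P [ 1050/(1825×102×10³) + 1/(82×10³) ] = 1.101.
P = 1.101 / 1.784×10⁻⁵ = 61740 N.

P ≈ 61.7 kN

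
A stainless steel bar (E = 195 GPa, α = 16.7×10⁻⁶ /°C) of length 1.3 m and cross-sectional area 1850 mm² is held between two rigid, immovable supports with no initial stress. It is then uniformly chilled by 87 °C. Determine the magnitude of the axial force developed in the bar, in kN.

P ≈ 524 kN (tensile)

The ends cannot move, so σ = EαΔT = 195×10³ × 16.7×10⁻⁶ × 87 = 283.3 MPa.
P = AEαΔT = 1850 × 195×10³ × 16.7×10⁻⁶ × 87 = 524.1 kN (tensile).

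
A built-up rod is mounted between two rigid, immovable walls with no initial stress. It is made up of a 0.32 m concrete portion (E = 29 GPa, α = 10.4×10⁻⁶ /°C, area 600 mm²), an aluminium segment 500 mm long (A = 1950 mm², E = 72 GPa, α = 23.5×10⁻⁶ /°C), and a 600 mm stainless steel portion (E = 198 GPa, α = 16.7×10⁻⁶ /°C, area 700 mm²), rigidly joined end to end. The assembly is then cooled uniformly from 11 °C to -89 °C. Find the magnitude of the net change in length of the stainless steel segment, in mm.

|ΔL| ≈ 0.589 mm

If the supports were absent, the total length change would be Σ αᵢΔT Lᵢ = 10.4×10⁻⁶×100×320 + 23.5×10⁻⁶×100×500 + 16.7×10⁻⁶×100×600 = 2.51 mm.
The walls prevent any net length change, so an axial force P (same in every segment) develops. Compatibility: P · Σ Lᵢ/(AᵢEᵢ) = δ_free.
Σ Lᵢ/(AᵢEᵢ) = 320/(600×29×10³) + 500/(1950×72×10³) + 600/(700×198×10³) = 2.628×10⁻⁵ mm/N.
So P = 2.51 / 2.628×10⁻⁵ = 95.5 kN, tensile.
For the stainless steel segment, free thermal change = 16.7×10⁻⁶×100×600 = 1.002 mm and elastic change from P = 95500×600/(700×198×10³) = 0.4134 mm; these oppose, so the net change is 0.589 mm (segment shortens).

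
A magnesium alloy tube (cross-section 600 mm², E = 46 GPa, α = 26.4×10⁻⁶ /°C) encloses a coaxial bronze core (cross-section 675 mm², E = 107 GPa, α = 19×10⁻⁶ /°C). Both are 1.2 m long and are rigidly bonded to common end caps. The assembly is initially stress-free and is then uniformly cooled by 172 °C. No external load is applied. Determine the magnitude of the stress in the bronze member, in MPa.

σ ≈ 37.7 MPa (compressive)

The magnesium alloy has the larger α, so on cooling it would change length more than the bronze if both were free. The rigid plates force a common final length, so the magnesium alloy is put into tension and the bronze into compression, with equal and opposite forces P (no external load).
Equating the net (thermal + elastic) strains gives |α₁ − α₂|·ΔT = P·[1/(A₁E₁) + 1/(A₂E₂)].
|α₁ − α₂|·ΔT = 7.4×10⁻⁶ × 172 = 0.001273.
1/(A₁E₁) + 1/(A₂E₂) = 1/(600×46×10³) + 1/(675×107×10³) = 5.008×10⁻⁸ N⁻¹.
P = 0.001273 / 5.008×10⁻⁸ = 25420 N = 25.42 kN.
σ_{bronze} = P/A₂ = 25420/675 = 37.65 MPa, compressive.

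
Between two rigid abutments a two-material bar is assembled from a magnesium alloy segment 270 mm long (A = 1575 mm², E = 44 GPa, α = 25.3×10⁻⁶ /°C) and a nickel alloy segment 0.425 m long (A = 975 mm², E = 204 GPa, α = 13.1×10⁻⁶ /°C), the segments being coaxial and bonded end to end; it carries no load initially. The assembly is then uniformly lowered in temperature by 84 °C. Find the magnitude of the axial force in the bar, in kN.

P ≈ 173 kN (tensile)

If the supports were absent, the total length change would be Σ αᵢΔT Lᵢ = 25.3×10⁻⁶×84×270 + 13.1×10⁻⁶×84×425 = 1.041 mm.
Since the ends are fixed, an axial force P builds up, equal in every segment, with P · Σ Lᵢ/(AᵢEᵢ) = δ_free.
Σ Lᵢ/(AᵢEᵢ) = 270/(1575×44×10³) + 425/(975×204×10³) = 6.033×10⁻⁶ mm/N.
So P = 1.041 / 6.033×10⁻⁶ = 172.6 kN, tensile.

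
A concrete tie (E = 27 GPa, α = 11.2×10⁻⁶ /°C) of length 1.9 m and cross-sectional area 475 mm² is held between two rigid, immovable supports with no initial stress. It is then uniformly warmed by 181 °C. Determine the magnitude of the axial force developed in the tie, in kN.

P ≈ 26 kN (compressive)

With zero net strain, σ = E·αΔT = 27 GPa × 11.2×10⁻⁶ × 181 = 54.73 MPa.
Then P = σA = 54.73 × 475 mm² = 26 kN, compressive.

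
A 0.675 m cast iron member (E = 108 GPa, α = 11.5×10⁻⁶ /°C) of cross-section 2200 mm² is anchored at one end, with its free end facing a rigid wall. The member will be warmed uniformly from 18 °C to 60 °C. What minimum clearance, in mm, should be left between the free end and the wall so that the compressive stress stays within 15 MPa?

g ≈ 0.232 mm

Free expansion if unrestrained: δ_free = αΔT L = 11.5×10⁻⁶ × 42 × 675 = 0.326 mm.
A stress of 15 MPa corresponds to the wall pushing the member back by σL/E = 15×675/(108×10³) = 0.09375 mm.
So the gap has to take up the difference, g_min = δ_free − σL/E = 0.326 − 0.09375 = 0.2323 mm.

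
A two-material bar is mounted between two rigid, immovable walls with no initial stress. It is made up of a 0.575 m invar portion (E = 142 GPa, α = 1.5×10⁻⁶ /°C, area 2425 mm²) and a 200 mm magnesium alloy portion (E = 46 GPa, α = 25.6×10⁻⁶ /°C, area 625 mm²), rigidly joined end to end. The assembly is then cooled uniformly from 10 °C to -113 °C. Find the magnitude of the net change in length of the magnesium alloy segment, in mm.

|ΔL| ≈ 0.0364 mm

Free thermal contraction of the whole bar: Σ αᵢΔT Lᵢ = 1.5×10⁻⁶×123×575 + 25.6×10⁻⁶×123×200 = 0.7358 mm.
The rigid supports impose zero overall length change; the single axial force P common to all segments must satisfy P Σ Lᵢ/(AᵢEᵢ) = δ_free.
The series flexibility is Σ Lᵢ/(AᵢEᵢ) = 575/(2425×142×10³) + 200/(625×46×10³) = 8.626×10⁻⁶ mm/N.
Hence P = δ_free / Σ(L/AE) = 0.7358/8.626×10⁻⁶ = 85.3 kN (tensile).
For the magnesium alloy segment, free thermal change = 25.6×10⁻⁶×123×200 = 0.6298 mm and elastic change from P = 85300×200/(625×46×10³) = 0.5934 mm; these oppose, so the net change is 0.0364 mm (segment shortens).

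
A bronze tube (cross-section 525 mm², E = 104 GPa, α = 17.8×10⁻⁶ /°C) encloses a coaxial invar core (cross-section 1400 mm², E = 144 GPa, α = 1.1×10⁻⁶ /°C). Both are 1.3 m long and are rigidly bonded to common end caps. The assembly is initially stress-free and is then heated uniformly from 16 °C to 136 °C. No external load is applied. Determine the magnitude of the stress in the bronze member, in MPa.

The bronze has the larger α, so on heating it would change length more than the invar if both were free. The rigid plates force a common final length, so the bronze is put into compression and the invar into tension, with equal and opposite forces P (no external load).
Compatibility of the two members (thermal + elastic change equal): (α₁ − α₂)ΔT = P·[1/(A₁E₁) + 1/(A₂E₂)].
|α₁ − α₂|·ΔT = 16.7×10⁻⁶ × 120 = 0.002004.
1/(A₁E₁) + 1/(A₂E₂) = 1/(525×104×10³) + 1/(1400×144×10³) = 2.328×10⁻⁸ N⁻¹.
So P = 0.002004 / 2.328×10⁻⁸ = 86.1 kN.
σ_{bronze} = P/A₁ = 86100/525 = 164 MPa, compressive.

σ ≈ 164 MPa (compressive)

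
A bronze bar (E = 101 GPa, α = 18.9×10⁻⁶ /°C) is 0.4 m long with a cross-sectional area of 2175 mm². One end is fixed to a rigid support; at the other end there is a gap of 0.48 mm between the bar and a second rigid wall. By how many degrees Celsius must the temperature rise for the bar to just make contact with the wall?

ΔT ≈ 63.5 °C

The gap closes when αΔT L = 0.48 mm, since the bar is still unstressed at that instant.
ΔT = 0.48 / (18.9×10⁻⁶ × 400) = 63.49 °C.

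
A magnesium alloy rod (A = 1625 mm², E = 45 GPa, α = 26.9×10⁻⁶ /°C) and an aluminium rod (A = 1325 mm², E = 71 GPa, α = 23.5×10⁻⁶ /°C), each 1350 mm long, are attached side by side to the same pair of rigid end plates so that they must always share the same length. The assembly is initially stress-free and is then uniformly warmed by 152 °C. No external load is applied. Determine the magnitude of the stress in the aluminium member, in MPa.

σ ≈ 16 MPa (tensile)

Both members must finish at the same length. With the larger α, the magnesium alloy tends to over-expand; the plates restrain it, putting the magnesium alloy in compression and the aluminium in tension. With no external load the two internal forces are equal and opposite, magnitude P.
Setting the final lengths equal and cancelling L: (α₁ − α₂)ΔT = P/(A₁E₁) + P/(A₂E₂).
|α₁ − α₂|·ΔT = 3.4×10⁻⁶ × 152 = 0.0005168.
1/(A₁E₁) + 1/(A₂E₂) = 1/(1625×45×10³) + 1/(1325×71×10³) = 2.431×10⁻⁸ N⁻¹.
P = 0.0005168 / 2.431×10⁻⁸ = 21260 N = 21.26 kN.
σ_{aluminium} = P/A₂ = 21260/1325 = 16.05 MPa, tensile.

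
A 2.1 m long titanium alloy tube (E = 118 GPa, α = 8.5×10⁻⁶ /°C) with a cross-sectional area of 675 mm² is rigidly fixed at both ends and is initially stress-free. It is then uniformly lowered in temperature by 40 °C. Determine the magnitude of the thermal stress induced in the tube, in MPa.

σ ≈ 40.1 MPa (tensile)

With length fixed, the mechanical strain must cancel the thermal strain αΔT = 8.5×10⁻⁶ × 40 = 340×10⁻⁶.
Hence σ = E·αΔT = 118×10³ × 340×10⁻⁶ = 40.12 MPa, tensile.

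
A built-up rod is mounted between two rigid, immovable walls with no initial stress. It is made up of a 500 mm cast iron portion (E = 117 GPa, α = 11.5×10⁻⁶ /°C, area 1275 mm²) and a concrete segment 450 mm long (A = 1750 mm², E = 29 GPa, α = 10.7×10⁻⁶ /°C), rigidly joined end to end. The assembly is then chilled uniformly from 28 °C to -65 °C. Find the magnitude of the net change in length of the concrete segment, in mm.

If the supports were absent, the total length change would be Σ αᵢΔT Lᵢ = 11.5×10⁻⁶×93×500 + 10.7×10⁻⁶×93×450 = 0.9825 mm.
The rigid supports impose zero overall length change; the single axial force P common to all segments must satisfy P Σ Lᵢ/(AᵢEᵢ) = δ_free.
Σ Lᵢ/(AᵢEᵢ) = 500/(1275×117×10³) + 450/(1750×29×10³) = 1.222×10⁻⁵ mm/N.
So P = 0.9825 / 1.222×10⁻⁵ = 80.41 kN, tensile.
For the concrete segment, free thermal change = 10.7×10⁻⁶×93×450 = 0.4478 mm and elastic change from P = 80410×450/(1750×29×10³) = 0.713 mm; these oppose, so the net change is 0.265 mm (segment lengthens).

|ΔL| ≈ 0.265 mm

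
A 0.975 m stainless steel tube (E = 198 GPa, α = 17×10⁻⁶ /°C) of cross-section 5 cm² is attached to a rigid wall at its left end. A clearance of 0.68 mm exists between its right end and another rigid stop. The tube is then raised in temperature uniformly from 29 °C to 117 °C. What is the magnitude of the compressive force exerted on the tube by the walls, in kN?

If the wall were absent the tube would grow by αΔT L = 17×10⁻⁶ × 88 × 975 = 1.459 mm.
This exceeds the 0.68 mm gap, so the wall pushes back. The portion of expansion that must be recovered elastically is δ_free − gap = 1.459 − 0.68 = 0.7786 mm.
Compatibility: PL/(AE) = 0.7786 mm, so σ = P/A = E × (0.7786/975) = 158.1 MPa.
Force on the wall = σA = 158.1 × 500 mm² = 79.06 kN.

P ≈ 79.1 kN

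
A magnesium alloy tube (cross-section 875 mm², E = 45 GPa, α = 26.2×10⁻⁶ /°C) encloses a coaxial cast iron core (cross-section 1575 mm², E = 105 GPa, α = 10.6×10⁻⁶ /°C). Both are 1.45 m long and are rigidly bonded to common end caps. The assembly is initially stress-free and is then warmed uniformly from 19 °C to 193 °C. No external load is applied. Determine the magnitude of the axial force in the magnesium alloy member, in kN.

Both members must finish at the same length. With the larger α, the magnesium alloy tends to over-expand; the plates restrain it, putting the magnesium alloy in compression and the cast iron in tension. With no external load the two internal forces are equal and opposite, magnitude P.
Compatibility of the two members (thermal + elastic change equal): (α₁ − α₂)ΔT = P·[1/(A₁E₁) + 1/(A₂E₂)].
|α₁ − α₂|·ΔT = 15.6×10⁻⁶ × 174 = 0.002714.
1/(A₁E₁) + 1/(A₂E₂) = 1/(875×45×10³) + 1/(1575×105×10³) = 3.144×10⁻⁸ N⁻¹.
So P = 0.002714 / 3.144×10⁻⁸ = 86.33 kN.

P ≈ 86.3 kN (compressive in the magnesium alloy)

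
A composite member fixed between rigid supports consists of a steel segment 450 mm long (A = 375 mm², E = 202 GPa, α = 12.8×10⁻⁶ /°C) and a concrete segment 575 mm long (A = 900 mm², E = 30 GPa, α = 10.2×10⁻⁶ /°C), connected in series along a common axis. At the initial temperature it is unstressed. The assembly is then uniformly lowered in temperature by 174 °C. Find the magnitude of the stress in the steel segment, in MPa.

If the supports were absent, the total length change would be Σ αᵢΔT Lᵢ = 12.8×10⁻⁶×174×450 + 10.2×10⁻⁶×174×575 = 2.023 mm.
Since the ends are fixed, an axial force P builds up, equal in every segment, with P · Σ Lᵢ/(AᵢEᵢ) = δ_free.
The series flexibility is Σ Lᵢ/(AᵢEᵢ) = 450/(375×202×10³) + 575/(900×30×10³) = 2.724×10⁻⁵ mm/N.
Hence P = δ_free / Σ(L/AE) = 2.023/2.724×10⁻⁵ = 74.27 kN (tensile).
σ_{steel} = P / A = 74270 / 375 = 198 MPa.

σ ≈ 198 MPa (tensile)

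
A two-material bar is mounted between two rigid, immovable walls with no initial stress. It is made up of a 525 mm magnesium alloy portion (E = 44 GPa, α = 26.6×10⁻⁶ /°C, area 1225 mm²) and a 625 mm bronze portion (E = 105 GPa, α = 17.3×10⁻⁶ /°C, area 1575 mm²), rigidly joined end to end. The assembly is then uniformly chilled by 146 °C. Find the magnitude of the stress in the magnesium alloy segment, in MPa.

With the walls removed the bar would change length by δ_free = Σ αᵢΔT Lᵢ = 26.6×10⁻⁶×146×525 + 17.3×10⁻⁶×146×625 = 3.618 mm.
The rigid supports impose zero overall length change; the single axial force P common to all segments must satisfy P Σ Lᵢ/(AᵢEᵢ) = δ_free.
Σ Lᵢ/(AᵢEᵢ) = 525/(1225×44×10³) + 625/(1575×105×10³) = 1.352×10⁻⁵ mm/N.
P = 3.618 / 1.352×10⁻⁵ = 267600 N = 267.6 kN, tensile.
σ_{magnesium alloy} = P / A = 267600 / 1225 = 218.4 MPa.

σ ≈ 218 MPa (tensile)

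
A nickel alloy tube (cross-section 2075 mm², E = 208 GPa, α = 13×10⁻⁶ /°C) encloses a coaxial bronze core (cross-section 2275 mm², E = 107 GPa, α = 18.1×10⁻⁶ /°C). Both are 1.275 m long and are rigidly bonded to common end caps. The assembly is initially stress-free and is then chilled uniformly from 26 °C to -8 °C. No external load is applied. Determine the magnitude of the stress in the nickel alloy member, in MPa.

Both members must finish at the same length. With the larger α, the bronze tends to over-contract; the plates restrain it, putting the bronze in tension and the nickel alloy in compression. With no external load the two internal forces are equal and opposite, magnitude P.
Compatibility of the two members (thermal + elastic change equal): (α₁ − α₂)ΔT = P·[1/(A₁E₁) + 1/(A₂E₂)].
|α₁ − α₂|·ΔT = 5.1×10⁻⁶ × 34 = 0.0001734.
1/(A₁E₁) + 1/(A₂E₂) = 1/(2075×208×10³) + 1/(2275×107×10³) = 6.425×10⁻⁹ N⁻¹.
P = 0.0001734 / 6.425×10⁻⁹ = 26990 N = 26.99 kN.
σ_{nickel alloy} = P/A₁ = 26990/2075 = 13.01 MPa, compressive.

σ ≈ 13 MPa (compressive)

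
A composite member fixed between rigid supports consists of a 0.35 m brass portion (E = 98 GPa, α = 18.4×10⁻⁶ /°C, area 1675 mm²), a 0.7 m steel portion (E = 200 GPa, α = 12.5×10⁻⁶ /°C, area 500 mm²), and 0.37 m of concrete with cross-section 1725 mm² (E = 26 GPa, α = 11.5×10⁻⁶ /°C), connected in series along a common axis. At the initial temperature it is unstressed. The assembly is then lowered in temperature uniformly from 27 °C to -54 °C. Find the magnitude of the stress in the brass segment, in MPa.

σ ≈ 54.1 MPa (tensile)

If the supports were absent, the total length change would be Σ αᵢΔT Lᵢ = 18.4×10⁻⁶×81×350 + 12.5×10⁻⁶×81×700 + 11.5×10⁻⁶×81×370 = 1.575 mm.
Since the ends are fixed, an axial force P builds up, equal in every segment, with P · Σ Lᵢ/(AᵢEᵢ) = δ_free.
Σ Lᵢ/(AᵢEᵢ) = 350/(1675×98×10³) + 700/(500×200×10³) + 370/(1725×26×10³) = 1.738×10⁻⁵ mm/N.
P = 1.575 / 1.738×10⁻⁵ = 90610 N = 90.61 kN, tensile.
σ_{brass} = P / A = 90610 / 1675 = 54.1 MPa.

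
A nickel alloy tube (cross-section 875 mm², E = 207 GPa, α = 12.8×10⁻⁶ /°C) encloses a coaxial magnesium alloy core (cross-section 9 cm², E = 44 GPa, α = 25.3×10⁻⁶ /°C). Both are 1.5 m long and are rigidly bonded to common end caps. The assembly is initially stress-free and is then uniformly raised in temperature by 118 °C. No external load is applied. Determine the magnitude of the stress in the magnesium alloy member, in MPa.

Equilibrium of a rigid end plate with no external load gives equal and opposite internal forces ±P in the two members. Since α_{magnesium alloy} > α_{nickel alloy}, heating drives the magnesium alloy into compression and the nickel alloy into tension.
Compatibility of the two members (thermal + elastic change equal): (α₁ − α₂)ΔT = P·[1/(A₁E₁) + 1/(A₂E₂)].
|α₁ − α₂|·ΔT = 12.5×10⁻⁶ × 118 = 0.001475.
1/(A₁E₁) + 1/(A₂E₂) = 1/(875×207×10³) + 1/(900×44×10³) = 3.077×10⁻⁸ N⁻¹.
P = 0.001475 / 3.077×10⁻⁸ = 47930 N = 47.93 kN.
σ_{magnesium alloy} = P/A₂ = 47930/900 = 53.26 MPa, compressive.

σ ≈ 53.3 MPa (compressive)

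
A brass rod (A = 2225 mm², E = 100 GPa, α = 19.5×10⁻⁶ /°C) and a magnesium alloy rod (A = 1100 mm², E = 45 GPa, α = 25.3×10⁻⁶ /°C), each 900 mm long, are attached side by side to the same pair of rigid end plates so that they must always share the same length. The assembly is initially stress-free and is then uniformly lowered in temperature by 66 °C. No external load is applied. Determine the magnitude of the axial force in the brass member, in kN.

Equilibrium of a rigid end plate with no external load gives equal and opposite internal forces ±P in the two members. Since α_{magnesium alloy} > α_{brass}, cooling drives the magnesium alloy into tension and the brass into compression.
Setting the final lengths equal and cancelling L: (α₁ − α₂)ΔT = P/(A₁E₁) + P/(A₂E₂).
|α₁ − α₂|·ΔT = 5.8×10⁻⁶ × 66 = 0.0003828.
1/(A₁E₁) + 1/(A₂E₂) = 1/(2225×100×10³) + 1/(1100×45×10³) = 2.47×10⁻⁸ N⁻¹.
P = 0.0003828 / 2.47×10⁻⁸ = 15500 N = 15.5 kN.

P ≈ 15.5 kN (compressive in the brass)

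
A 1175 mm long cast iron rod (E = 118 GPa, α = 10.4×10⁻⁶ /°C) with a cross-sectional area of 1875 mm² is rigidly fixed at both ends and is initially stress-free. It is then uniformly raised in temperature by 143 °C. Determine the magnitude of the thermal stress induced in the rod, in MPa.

The supports are rigid, so the total axial strain is zero. The restrained thermal strain is ε = αΔT = 10.4×10⁻⁶ × 143 = 1487.2×10⁻⁶.
Hence σ = E·αΔT = 118×10³ × 1487.2×10⁻⁶ = 175.5 MPa, compressive.

σ ≈ 175 MPa (compressive)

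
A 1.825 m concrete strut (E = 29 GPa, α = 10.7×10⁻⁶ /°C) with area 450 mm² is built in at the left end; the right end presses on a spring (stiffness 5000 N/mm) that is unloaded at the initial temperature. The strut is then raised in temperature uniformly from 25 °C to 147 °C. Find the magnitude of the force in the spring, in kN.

Free thermal expansion: δ_free = αΔT L = 10.7×10⁻⁶ × 122 × 1825 = 2.382 mm.
Let P be the compressive force at the spring. The strut shortens elastically by PL/(AE) and the spring compresses by P/k; together these equal δ_free.
P [ L/(AE) + 1/k ] = δ_free → P [ 1825/(450×29×10³) + 1/(5000) ] = 2.382.
P = 2.382 / 0.0003398 = 7010 N.

P ≈ 7.01 kN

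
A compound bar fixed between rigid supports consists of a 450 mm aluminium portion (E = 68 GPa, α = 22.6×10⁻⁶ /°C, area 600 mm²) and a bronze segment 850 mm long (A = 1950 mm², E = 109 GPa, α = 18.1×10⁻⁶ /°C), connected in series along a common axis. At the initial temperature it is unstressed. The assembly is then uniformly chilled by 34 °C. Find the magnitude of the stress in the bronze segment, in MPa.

σ ≈ 29.6 MPa (tensile)

Free thermal contraction of the whole bar: Σ αᵢΔT Lᵢ = 22.6×10⁻⁶×34×450 + 18.1×10⁻⁶×34×850 = 0.8689 mm.
The rigid supports impose zero overall length change; the single axial force P common to all segments must satisfy P Σ Lᵢ/(AᵢEᵢ) = δ_free.
The series flexibility is Σ Lᵢ/(AᵢEᵢ) = 450/(600×68×10³) + 850/(1950×109×10³) = 1.503×10⁻⁵ mm/N.
P = 0.8689 / 1.503×10⁻⁵ = 57810 N = 57.81 kN, tensile.
σ_{bronze} = P / A = 57810 / 1950 = 29.65 MPa.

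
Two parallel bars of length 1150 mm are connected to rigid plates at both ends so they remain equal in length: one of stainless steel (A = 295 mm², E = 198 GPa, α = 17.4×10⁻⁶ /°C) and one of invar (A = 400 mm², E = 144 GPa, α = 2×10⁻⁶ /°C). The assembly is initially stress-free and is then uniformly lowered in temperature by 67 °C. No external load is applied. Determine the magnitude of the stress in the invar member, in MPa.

σ ≈ 74.8 MPa (compressive)

Both members must finish at the same length. With the larger α, the stainless steel tends to over-contract; the plates restrain it, putting the stainless steel in tension and the invar in compression. With no external load the two internal forces are equal and opposite, magnitude P.
Equating the net (thermal + elastic) strains gives |α₁ − α₂|·ΔT = P·[1/(A₁E₁) + 1/(A₂E₂)].
|α₁ − α₂|·ΔT = 15.4×10⁻⁶ × 67 = 0.001032.
1/(A₁E₁) + 1/(A₂E₂) = 1/(295×198×10³) + 1/(400×144×10³) = 3.448×10⁻⁸ N⁻¹.
P = 0.001032 / 3.448×10⁻⁸ = 29920 N = 29.92 kN.
σ_{invar} = P/A₂ = 29920/400 = 74.81 MPa, compressive.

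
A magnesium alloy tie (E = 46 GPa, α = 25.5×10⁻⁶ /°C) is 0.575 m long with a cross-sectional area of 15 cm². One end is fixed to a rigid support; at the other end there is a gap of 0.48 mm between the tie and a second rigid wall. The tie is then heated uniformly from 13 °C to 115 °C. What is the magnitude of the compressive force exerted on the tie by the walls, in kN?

P ≈ 122 kN

Unrestrained expansion: δ_free = αΔT L = 25.5×10⁻⁶ × 102 × 575 = 1.496 mm.
This exceeds the 0.48 mm gap, so the wall pushes back. The portion of expansion that must be recovered elastically is δ_free − gap = 1.496 − 0.48 = 1.016 mm.
So σ = E(δ_free − g)/L = 46×10³ × 1.016/575 = 81.25 MPa.
Force on the wall = σA = 81.25 × 1500 mm² = 121.9 kN.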